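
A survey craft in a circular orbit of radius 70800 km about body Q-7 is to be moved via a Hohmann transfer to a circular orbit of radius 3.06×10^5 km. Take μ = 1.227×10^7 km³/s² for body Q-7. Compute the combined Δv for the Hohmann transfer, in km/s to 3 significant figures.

Δv = 6.06 km/s

Semi-major axis of the transfer orbit: a_t = (70800 + 3.060×10^5)/2 = 1.884×10^5 km.
At r₁ the circular-orbit speed is v₁ = √(μ/r₁) = 13.1645 km/s.
Transfer-orbit speed at r₁ (vis-viva equation): v_p = √[μ(2/r₁ − 1/a_t)] = 16.7774 km/s.
First burn Δv₁ = |v_p − v₁| = 3.613 km/s.
Circular speed at r₂: v₂ = √(μ/r₂) = 6.332 km/s.
Transfer-orbit speed at r₂: v_a = √[μ(2/r₂ − 1/a_t)] = 3.882 km/s.
Second burn Δv₂ = |v₂ − v_a| = 2.450 km/s.
Total Δv = Δv₁ + Δv₂ = 6.063 km/s.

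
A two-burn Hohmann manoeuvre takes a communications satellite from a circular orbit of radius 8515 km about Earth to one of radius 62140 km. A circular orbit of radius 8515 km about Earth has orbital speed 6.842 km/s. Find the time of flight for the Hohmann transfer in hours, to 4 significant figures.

From the circular-orbit relation v² = μ/r at r = 8515 km: μ = v²r = (6.842)² × 8515 = 3.98612×10^5 km³/s².
The Hohmann ellipse has a_t = (r₁ + r₂)/2 = 35327.5 km.
Transfer time t = π√(a_t³/μ) = π√((35327.5)³ / 3.98612×10^5) = 33040 s.
Converting: 33040 s ÷ 3600 s/hour = 9.178 hours.

t = 9.178 hours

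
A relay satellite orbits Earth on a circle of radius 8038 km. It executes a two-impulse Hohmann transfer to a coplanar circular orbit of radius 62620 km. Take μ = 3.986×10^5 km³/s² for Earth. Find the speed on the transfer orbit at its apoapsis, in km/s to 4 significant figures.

The Hohmann ellipse has a_t = (r₁ + r₂)/2 = 35329 km.
At apoapsis, r = 62620 km.
From the vis-viva equation, v = √[μ(2/r − 1/a_t)] = 1.203 km/s.

v = 1.203 km/s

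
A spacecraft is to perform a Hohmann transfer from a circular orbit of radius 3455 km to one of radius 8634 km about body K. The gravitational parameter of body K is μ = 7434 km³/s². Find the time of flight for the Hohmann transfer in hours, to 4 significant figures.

t = 4.756 hours

Semi-major axis of the transfer orbit: a_t = (3455 + 8634)/2 = 6044.5 km.
Half the transfer-orbit period gives t = π√(a_t³/μ) = 17120 s.
Converting: 17120 s ÷ 3600 s/hour = 4.756 hours.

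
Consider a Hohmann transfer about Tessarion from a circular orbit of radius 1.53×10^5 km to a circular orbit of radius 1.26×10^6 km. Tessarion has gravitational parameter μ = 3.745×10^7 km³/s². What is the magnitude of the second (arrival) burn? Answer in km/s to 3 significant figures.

Δv₂ = 2.91 km/s

Semi-major axis of the transfer orbit: a_t = (1.530×10^5 + 1.260×10^6)/2 = 7.065×10^5 km.
On the circular orbit at r = 1.260×10^6 km, v_c = √(μ/r) = 5.452 km/s.
Vis-viva on the transfer ellipse at r = 1.260×10^6 km gives v_t = √[μ(2/r − 1/a_t)] = 2.537 km/s.
Δv₂ = |v_t − v_c| = |2.537 − 5.452| = 2.915 km/s.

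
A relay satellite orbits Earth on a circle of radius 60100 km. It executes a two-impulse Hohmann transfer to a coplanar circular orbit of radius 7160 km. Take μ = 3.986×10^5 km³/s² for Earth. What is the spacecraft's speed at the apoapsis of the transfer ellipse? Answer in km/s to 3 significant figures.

Semi-major axis of the transfer orbit: a_t = (60100 + 7160)/2 = 33630 km.
At apoapsis, r = 60100 km.
From the vis-viva equation, v = √[μ(2/r − 1/a_t)] = 1.188 km/s.

v = 1.19 km/s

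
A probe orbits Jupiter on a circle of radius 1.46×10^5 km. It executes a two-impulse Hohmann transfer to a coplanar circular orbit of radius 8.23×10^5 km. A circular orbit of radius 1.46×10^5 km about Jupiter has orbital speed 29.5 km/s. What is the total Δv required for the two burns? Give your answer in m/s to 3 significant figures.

Δv = 14600 m/s

From the circular-orbit relation v² = μ/r at r = 1.46×10^5 km: μ = v²r = (29.5)² × 1.46×10^5 = 1.27056×10^8 km³/s².
The Hohmann ellipse has a_t = (r₁ + r₂)/2 = 4.845×10^5 km.
Circular speed at r₁: v₁ = √(μ/r₁) = √(1.27056×10^8/1.460×10^5) = 29.500 km/s.
Transfer-orbit speed at r₁ (vis-viva equation): v_p = √[μ(2/r₁ − 1/a_t)] = 38.448 km/s.
First burn Δv₁ = |v_p − v₁| = 8.948 km/s.
At r₂, v₂ = √(μ/r₂) = 12.425 km/s.
Transfer-orbit speed at r₂: v_a = √[μ(2/r₂ − 1/a_t)] = 6.8207 km/s.
Second burn Δv₂ = |v₂ − v_a| = 5.604 km/s.
Δv = Δv₁ + Δv₂ = 8.948 + 5.604 = 14.55 km/s.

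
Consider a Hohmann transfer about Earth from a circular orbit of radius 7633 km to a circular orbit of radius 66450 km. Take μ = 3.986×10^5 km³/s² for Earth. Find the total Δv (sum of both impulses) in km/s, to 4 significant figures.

The Hohmann ellipse has a_t = (r₁ + r₂)/2 = 37041.5 km.
At r₁ the circular-orbit speed is v₁ = √(μ/r₁) = 7.2264 km/s.
Transfer-orbit speed at r₁ (vis-viva): v_p = √[μ(2/r₁ − 1/a_t)] = 9.6789 km/s.
First burn Δv₁ = |v_p − v₁| = 2.4525 km/s.
At r₂, v₂ = √(μ/r₂) = 2.4492 km/s.
Transfer-orbit speed at r₂: v_a = √[μ(2/r₂ − 1/a_t)] = 1.1118 km/s.
Second burn Δv₂ = |v₂ − v_a| = 1.3374 km/s.
Total Δv = Δv₁ + Δv₂ = 3.790 km/s.

Δv = 3.790 km/s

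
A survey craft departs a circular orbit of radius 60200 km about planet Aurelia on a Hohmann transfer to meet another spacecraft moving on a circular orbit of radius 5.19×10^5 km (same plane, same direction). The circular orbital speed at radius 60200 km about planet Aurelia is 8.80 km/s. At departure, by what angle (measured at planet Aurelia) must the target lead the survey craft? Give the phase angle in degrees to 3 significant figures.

From the circular-orbit relation v² = μ/r at r = 60200 km: μ = v²r = (8.80)² × 60200 = 4.66189×10^6 km³/s².
The Hohmann ellipse has a_t = (r₁ + r₂)/2 = 2.896×10^5 km.
Transfer time t = π√(a_t³/μ) = 2.2676×10^5 s.
The target's mean motion on its circular orbit is ω₂ = √(μ/r₂³) = 5.7747×10^-6 rad/s.
Angle swept by the target during transfer: ω₂·t = 1.3095 rad = 75.03°.
Arrival is 180° from departure on the ellipse, so φ = 180° − 75.03° = 105°.

φ = 105°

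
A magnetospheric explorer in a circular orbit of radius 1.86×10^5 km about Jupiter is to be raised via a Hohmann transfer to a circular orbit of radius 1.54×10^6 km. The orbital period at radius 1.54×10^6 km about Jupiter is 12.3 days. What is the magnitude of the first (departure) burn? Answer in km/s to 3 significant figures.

From Kepler's third law T² = 4π²r³/μ at r = 1.54×10^6 km, T = 12.3 days = 12.3 × 86400 s = 1.06272×10^6 s: μ = 4π²r³/T² = 1.27669×10^8 km³/s².
The Hohmann ellipse has a_t = (r₁ + r₂)/2 = 8.630×10^5 km.
Circular speed at r = 1.860×10^5 km: v_c = √(μ/r) = 26.199 km/s.
Vis-viva on the transfer ellipse at r = 1.860×10^5 km gives v_t = √[μ(2/r − 1/a_t)] = 34.998 km/s.
Δv₁ = |v_t − v_c| = |34.998 − 26.199| = 8.799 km/s.

Δv₁ = 8.80 km/s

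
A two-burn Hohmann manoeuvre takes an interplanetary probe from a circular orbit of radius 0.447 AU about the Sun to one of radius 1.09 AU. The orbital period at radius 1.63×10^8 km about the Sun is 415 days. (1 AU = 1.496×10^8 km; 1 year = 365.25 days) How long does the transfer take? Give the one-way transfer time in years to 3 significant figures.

t = 0.337 years

From Kepler's third law T² = 4π²r³/μ at r = 1.63×10^8 km, T = 415 days = 415 × 86400 s = 3.5856×10^7 s: μ = 4π²r³/T² = 1.32984×10^11 km³/s².
In km: r₁ = 0.447 × 1.496×10^8 = 6.68712×10^7 km; r₂ = 1.09 × 1.496×10^8 = 1.63064×10^8 km.
Transfer-ellipse semi-major axis a_t = (r₁ + r₂)/2 = (6.68712×10^7 + 1.63064×10^8)/2 = 1.149676×10^8 km.
By Kepler's third law the transfer-orbit period is T = 2π√(a_t³/μ), so t = T/2 = 1.062×10^7 s.
Converting: 1.062×10^7 s ÷ 3.15576×10^7 s/year (365.25 × 86400) = 0.337 years.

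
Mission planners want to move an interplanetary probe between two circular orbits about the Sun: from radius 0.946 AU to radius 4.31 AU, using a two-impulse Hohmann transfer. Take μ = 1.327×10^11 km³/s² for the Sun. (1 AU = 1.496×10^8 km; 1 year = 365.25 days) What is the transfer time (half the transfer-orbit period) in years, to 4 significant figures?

In km: r₁ = 0.946 × 1.496×10^8 = 1.415216×10^8 km; r₂ = 4.31 × 1.496×10^8 = 6.44776×10^8 km.
Semi-major axis of the transfer orbit: a_t = (1.415216×10^8 + 6.44776×10^8)/2 = 3.931488×10^8 km.
Half the transfer-orbit period gives t = π√(a_t³/μ) = 6.723×10^7 s.
Converting: 6.723×10^7 s ÷ 3.15576×10^7 s/year (365.25 × 86400) = 2.130 years.

t = 2.130 years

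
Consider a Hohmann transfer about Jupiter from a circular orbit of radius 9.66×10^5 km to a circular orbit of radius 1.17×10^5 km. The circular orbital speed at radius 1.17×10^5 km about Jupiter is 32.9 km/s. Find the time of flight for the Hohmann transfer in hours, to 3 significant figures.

From the circular-orbit relation v² = μ/r at r = 1.17×10^5 km: μ = v²r = (32.9)² × 1.17×10^5 = 1.26642×10^8 km³/s².
The Hohmann ellipse has a_t = (r₁ + r₂)/2 = 5.415×10^5 km.
Half the transfer-orbit period gives t = π√(a_t³/μ) = 1.112×10^5 s.
Converting: 1.112×10^5 s ÷ 3600 s/hour = 30.9 hours.

t = 30.9 hours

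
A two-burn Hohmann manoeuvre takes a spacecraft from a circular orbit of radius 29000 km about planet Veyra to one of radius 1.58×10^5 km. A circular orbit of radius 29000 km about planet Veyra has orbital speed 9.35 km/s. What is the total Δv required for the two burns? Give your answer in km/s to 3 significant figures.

From the circular-orbit relation v² = μ/r at r = 29000 km: μ = v²r = (9.35)² × 29000 = 2.53525×10^6 km³/s².
Transfer-ellipse semi-major axis a_t = (r₁ + r₂)/2 = (29000 + 1.580×10^5)/2 = 93500 km.
Circular speed at r₁: v₁ = √(μ/r₁) = √(2.53525×10^6/29000) = 9.3500 km/s.
On the transfer ellipse at r₁, vis-viva gives v_p = √[μ(2/r₁ − 1/a_t)] = 12.154 km/s.
First burn Δv₁ = |v_p − v₁| = 2.804 km/s.
Circular speed at r₂: v₂ = √(μ/r₂) = 4.006 km/s.
Transfer-orbit speed at r₂: v_a = √[μ(2/r₂ − 1/a_t)] = 2.231 km/s.
Second burn Δv₂ = |v₂ − v_a| = 1.775 km/s.
Total Δv = Δv₁ + Δv₂ = 4.579 km/s.

Δv = 4.58 km/s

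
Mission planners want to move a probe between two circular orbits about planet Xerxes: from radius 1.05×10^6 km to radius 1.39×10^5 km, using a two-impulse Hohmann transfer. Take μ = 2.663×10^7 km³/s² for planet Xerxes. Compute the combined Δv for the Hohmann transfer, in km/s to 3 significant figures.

Transfer-ellipse semi-major axis a_t = (r₁ + r₂)/2 = (1.050×10^6 + 1.390×10^5)/2 = 5.945×10^5 km.
At r₁ the circular-orbit speed is v₁ = √(μ/r₁) = 5.03606 km/s.
Transfer-orbit speed at r₁ (v² = μ(2/r − 1/a)): v_a = √[μ(2/r₁ − 1/a_t)] = 2.43513 km/s.
First burn Δv₁ = |v_a − v₁| = 2.6009 km/s.
At r₂, v₂ = √(μ/r₂) = 13.84134 km/s.
Transfer-orbit speed at r₂: v_p = √[μ(2/r₂ − 1/a_t)] = 18.39488 km/s.
Second burn Δv₂ = |v₂ − v_p| = 4.5535 km/s.
Total Δv = Δv₁ + Δv₂ = 7.154 km/s.

Δv = 7.15 km/s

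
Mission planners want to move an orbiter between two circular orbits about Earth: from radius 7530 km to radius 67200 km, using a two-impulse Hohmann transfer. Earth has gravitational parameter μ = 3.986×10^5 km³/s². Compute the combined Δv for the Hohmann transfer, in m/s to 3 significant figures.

Δv = 3820 m/s

Transfer-ellipse semi-major axis a_t = (r₁ + r₂)/2 = (7530 + 67200)/2 = 37365 km.
Circular speed at r₁: v₁ = √(μ/r₁) = √(3.986×10^5/7530) = 7.2756 km/s.
Transfer-orbit speed at r₁ (v² = μ(2/r − 1/a)): v_p = √[μ(2/r₁ − 1/a_t)] = 9.7572 km/s.
First burn Δv₁ = |v_p − v₁| = 2.482 km/s.
At r₂, v₂ = √(μ/r₂) = 2.435 km/s.
Transfer-orbit speed at r₂: v_a = √[μ(2/r₂ − 1/a_t)] = 1.093 km/s.
Second burn Δv₂ = |v₂ − v_a| = 1.342 km/s.
Total Δv = Δv₁ + Δv₂ = 3.824 km/s.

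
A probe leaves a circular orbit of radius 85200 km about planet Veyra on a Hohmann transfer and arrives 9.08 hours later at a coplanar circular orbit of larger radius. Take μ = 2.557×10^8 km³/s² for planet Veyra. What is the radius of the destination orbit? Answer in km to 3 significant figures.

r₂ = 5.20×10^5 km

Transfer time t = 9.08 hours = 32688 s, and t = π√(a_t³/μ).
So a_t = (μ t²/π²)^(1/3) = (2.557×10^8 × (32688)² / π²)^(1/3) = 3.0251×10^5 km.
Since a_t = (r₁ + r₂)/2, r₂ = 2a_t − r₁ = 2×3.0251×10^5 − 85200 = 5.1982×10^5 km.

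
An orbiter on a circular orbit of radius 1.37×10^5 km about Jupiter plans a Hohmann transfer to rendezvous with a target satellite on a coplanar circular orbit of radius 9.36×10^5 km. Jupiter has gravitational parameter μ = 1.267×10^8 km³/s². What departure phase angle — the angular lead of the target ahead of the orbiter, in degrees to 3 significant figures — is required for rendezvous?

φ = 102°

Semi-major axis of the transfer orbit: a_t = (1.370×10^5 + 9.360×10^5)/2 = 5.365×10^5 km.
The half-period of the transfer ellipse is t = π√(a_t³/μ) = 1.0968×10^5 s.
The target's mean motion on its circular orbit is ω₂ = √(μ/r₂³) = 1.2430×10^-5 rad/s.
Angle swept by the target during transfer: ω₂·t = 1.3633 rad = 78.11°.
Arrival is 180° from departure on the ellipse, so φ = 180° − 78.11° = 102°.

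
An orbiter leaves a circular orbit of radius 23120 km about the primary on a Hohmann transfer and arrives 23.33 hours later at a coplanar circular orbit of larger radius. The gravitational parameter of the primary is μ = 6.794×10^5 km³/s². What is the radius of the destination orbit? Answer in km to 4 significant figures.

Transfer time t = 23.33 hours = 83988 s, and t = π√(a_t³/μ).
So a_t = (μ t²/π²)^(1/3) = (6.794×10^5 × (83988)² / π²)^(1/3) = 78600 km.
Since a_t = (r₁ + r₂)/2, r₂ = 2a_t − r₁ = 2×78600 − 23120 = 1.3408×10^5 km.

r₂ = 1.341×10^5 km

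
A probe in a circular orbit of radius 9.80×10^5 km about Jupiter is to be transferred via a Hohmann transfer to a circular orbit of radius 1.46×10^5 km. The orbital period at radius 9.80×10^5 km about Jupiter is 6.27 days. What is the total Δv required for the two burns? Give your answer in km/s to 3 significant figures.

Δv = 15.0 km/s

From Kepler's third law T² = 4π²r³/μ at r = 9.80×10^5 km, T = 6.27 days = 6.27 × 86400 s = 5.41728×10^5 s: μ = 4π²r³/T² = 1.26612×10^8 km³/s².
Transfer-ellipse semi-major axis a_t = (r₁ + r₂)/2 = (9.800×10^5 + 1.460×10^5)/2 = 5.630×10^5 km.
At r₁ the circular-orbit speed is v₁ = √(μ/r₁) = 11.366 km/s.
On the transfer ellipse at r₁, vis-viva gives v_a = √[μ(2/r₁ − 1/a_t)] = 5.7882 km/s.
First burn Δv₁ = |v_a − v₁| = 5.578 km/s.
Circular speed at r₂: v₂ = √(μ/r₂) = 29.4484 km/s.
Transfer-orbit speed at r₂: v_p = √[μ(2/r₂ − 1/a_t)] = 38.8526 km/s.
Second burn Δv₂ = |v₂ − v_p| = 9.404 km/s.
Δv = Δv₁ + Δv₂ = 5.578 + 9.404 = 14.98 km/s.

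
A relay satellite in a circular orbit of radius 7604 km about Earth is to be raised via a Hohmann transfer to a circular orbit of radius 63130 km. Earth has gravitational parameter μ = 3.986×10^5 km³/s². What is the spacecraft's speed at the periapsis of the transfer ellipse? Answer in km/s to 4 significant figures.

Transfer-ellipse semi-major axis a_t = (r₁ + r₂)/2 = (7604 + 63130)/2 = 35367 km.
The periapsis of the transfer ellipse is at r = 7604 km.
From the vis-viva equation, v = √[μ(2/r − 1/a_t)] = 9.673 km/s.

v = 9.673 km/s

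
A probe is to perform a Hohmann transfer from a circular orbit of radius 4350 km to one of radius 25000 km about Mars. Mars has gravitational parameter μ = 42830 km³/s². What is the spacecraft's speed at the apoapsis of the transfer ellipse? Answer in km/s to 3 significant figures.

v = 0.713 km/s

Semi-major axis of the transfer orbit: a_t = (4350 + 25000)/2 = 14675 km.
At apoapsis, r = 25000 km.
Vis-viva: v = √[μ(2/r − 1/a_t)] = √[42830 × (2/25000 − 1/14675)] = 0.7126 km/s.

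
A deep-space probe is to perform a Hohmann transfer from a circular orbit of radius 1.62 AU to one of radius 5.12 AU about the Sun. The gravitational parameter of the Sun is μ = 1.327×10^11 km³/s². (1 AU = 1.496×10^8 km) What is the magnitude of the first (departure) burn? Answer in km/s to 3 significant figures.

Δv₁ = 5.44 km/s

In km: r₁ = 1.62 × 1.496×10^8 = 2.42352×10^8 km; r₂ = 5.12 × 1.496×10^8 = 7.65952×10^8 km.
Semi-major axis of the transfer orbit: a_t = (2.42352×10^8 + 7.65952×10^8)/2 = 5.04152×10^8 km.
Circular speed at r = 2.42352×10^8 km: v_c = √(μ/r) = 23.3998 km/s.
Vis-viva on the transfer ellipse at r = 2.42352×10^8 km gives v_t = √[μ(2/r − 1/a_t)] = 28.8425 km/s.
Δv₁ = |v_t − v_c| = |28.8425 − 23.3998| = 5.443 km/s.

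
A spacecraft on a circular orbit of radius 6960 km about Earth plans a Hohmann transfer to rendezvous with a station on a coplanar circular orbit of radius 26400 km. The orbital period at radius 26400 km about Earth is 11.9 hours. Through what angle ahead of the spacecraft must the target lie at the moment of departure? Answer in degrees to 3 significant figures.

From Kepler's third law T² = 4π²r³/μ at r = 26400 km, T = 11.9 hours = 11.9 × 3600 s = 42840 s: μ = 4π²r³/T² = 3.95797×10^5 km³/s².
The Hohmann ellipse has a_t = (r₁ + r₂)/2 = 16680 km.
The half-period of the transfer ellipse is t = π√(a_t³/μ) = 10757 s.
Target angular speed ω₂ = √(μ/r₂³) = 1.4667×10^-4 rad/s.
Angle swept by the target during transfer: ω₂·t = 1.5777 rad = 90.40°.
The spacecraft traverses 180° on the transfer ellipse, so the target must lead by 180° − 90.40° = 89.6°.

φ = 89.6°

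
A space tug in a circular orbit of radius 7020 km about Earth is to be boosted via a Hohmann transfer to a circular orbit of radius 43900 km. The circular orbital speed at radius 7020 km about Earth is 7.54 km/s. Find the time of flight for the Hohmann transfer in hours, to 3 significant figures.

t = 5.61 hours

From the circular-orbit relation v² = μ/r at r = 7020 km: μ = v²r = (7.54)² × 7020 = 3.99098×10^5 km³/s².
Transfer-ellipse semi-major axis a_t = (r₁ + r₂)/2 = (7020 + 43900)/2 = 25460 km.
By Kepler's third law the transfer-orbit period is T = 2π√(a_t³/μ), so t = T/2 = 20200 s.
Converting: 20200 s ÷ 3600 s/hour = 5.61 hours.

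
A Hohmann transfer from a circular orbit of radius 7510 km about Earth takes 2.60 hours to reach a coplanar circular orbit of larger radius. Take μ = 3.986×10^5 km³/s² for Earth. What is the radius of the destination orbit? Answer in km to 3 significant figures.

r₂ = 23000 km

Transfer time t = 2.60 hours = 9360 s, and t = π√(a_t³/μ).
So a_t = (μ t²/π²)^(1/3) = (3.986×10^5 × (9360)² / π²)^(1/3) = 15238 km.
Since a_t = (r₁ + r₂)/2, r₂ = 2a_t − r₁ = 2×15238 − 7510 = 22966 km.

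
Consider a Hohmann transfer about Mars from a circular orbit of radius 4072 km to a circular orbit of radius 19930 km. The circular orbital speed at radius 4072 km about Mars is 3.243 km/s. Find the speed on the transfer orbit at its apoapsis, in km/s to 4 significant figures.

v = 0.8539 km/s

From the circular-orbit relation v² = μ/r at r = 4072 km: μ = v²r = (3.243)² × 4072 = 42825.4 km³/s².
Transfer-ellipse semi-major axis a_t = (r₁ + r₂)/2 = (4072 + 19930)/2 = 12001 km.
The apoapsis of the transfer ellipse is at r = 19930 km.
Vis-viva: v = √[μ(2/r − 1/a_t)] = √[42825.4 × (2/19930 − 1/12001)] = 0.8539 km/s.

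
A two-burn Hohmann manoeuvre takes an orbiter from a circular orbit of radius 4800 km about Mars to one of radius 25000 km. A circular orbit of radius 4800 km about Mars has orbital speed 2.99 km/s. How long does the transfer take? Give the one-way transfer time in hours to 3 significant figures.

t = 7.66 hours

From the circular-orbit relation v² = μ/r at r = 4800 km: μ = v²r = (2.99)² × 4800 = 42912.5 km³/s².
Transfer-ellipse semi-major axis a_t = (r₁ + r₂)/2 = (4800 + 25000)/2 = 14900 km.
By Kepler's third law the transfer-orbit period is T = 2π√(a_t³/μ), so t = T/2 = 27580 s.
Converting: 27580 s ÷ 3600 s/hour = 7.66 hours.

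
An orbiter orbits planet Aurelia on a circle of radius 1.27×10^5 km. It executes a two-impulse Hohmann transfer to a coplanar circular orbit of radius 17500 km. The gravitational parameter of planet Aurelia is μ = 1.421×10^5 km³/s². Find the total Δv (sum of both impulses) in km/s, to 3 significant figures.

Semi-major axis of the transfer orbit: a_t = (1.270×10^5 + 17500)/2 = 72250 km.
Circular speed at r₁: v₁ = √(μ/r₁) = √(1.421×10^5/1.270×10^5) = 1.0578 km/s.
Transfer-orbit speed at r₁ (vis-viva): v_a = √[μ(2/r₁ − 1/a_t)] = 0.52059 km/s.
First burn Δv₁ = |v_a − v₁| = 0.5372 km/s.
Circular speed at r₂: v₂ = √(μ/r₂) = 2.8496 km/s.
Transfer-orbit speed at r₂: v_p = √[μ(2/r₂ − 1/a_t)] = 3.7780 km/s.
Second burn Δv₂ = |v₂ − v_p| = 0.9284 km/s.
Δv = Δv₁ + Δv₂ = 0.5372 + 0.9284 = 1.466 km/s.

Δv = 1.47 km/s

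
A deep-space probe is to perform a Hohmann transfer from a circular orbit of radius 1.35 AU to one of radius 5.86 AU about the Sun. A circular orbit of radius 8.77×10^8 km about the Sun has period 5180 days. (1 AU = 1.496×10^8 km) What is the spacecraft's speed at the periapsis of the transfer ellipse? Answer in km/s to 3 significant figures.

v = 32.7 km/s

From Kepler's third law T² = 4π²r³/μ at r = 8.77×10^8 km, T = 5180 days = 5180 × 86400 s = 4.47552×10^8 s: μ = 4π²r³/T² = 1.32945×10^11 km³/s².
In km: r₁ = 1.35 × 1.496×10^8 = 2.0196×10^8 km; r₂ = 5.86 × 1.496×10^8 = 8.76656×10^8 km.
Semi-major axis of the transfer orbit: a_t = (2.0196×10^8 + 8.76656×10^8)/2 = 5.39308×10^8 km.
At periapsis, r = 2.0196×10^8 km.
Vis-viva: v = √[μ(2/r − 1/a_t)] = √[1.32945×10^11 × (2/2.0196×10^8 − 1/5.39308×10^8)] = 32.71 km/s.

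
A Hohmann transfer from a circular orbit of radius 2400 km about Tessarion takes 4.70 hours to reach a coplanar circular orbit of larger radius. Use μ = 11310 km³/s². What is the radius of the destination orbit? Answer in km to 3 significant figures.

r₂ = 11400 km

Transfer time t = 4.70 hours = 16920 s, and t = π√(a_t³/μ).
So a_t = (μ t²/π²)^(1/3) = (11310 × (16920)² / π²)^(1/3) = 6896.9 km.
Since a_t = (r₁ + r₂)/2, r₂ = 2a_t − r₁ = 2×6896.9 − 2400 = 11393.8 km.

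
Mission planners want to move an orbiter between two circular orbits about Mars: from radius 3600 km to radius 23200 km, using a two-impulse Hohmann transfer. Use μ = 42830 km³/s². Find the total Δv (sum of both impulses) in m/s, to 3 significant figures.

Transfer-ellipse semi-major axis a_t = (r₁ + r₂)/2 = (3600 + 23200)/2 = 13400 km.
At r₁ the circular-orbit speed is v₁ = √(μ/r₁) = 3.4492 km/s.
On the transfer ellipse at r₁, vis-viva equation gives v_p = √[μ(2/r₁ − 1/a_t)] = 4.5385 km/s.
First burn Δv₁ = |v_p − v₁| = 1.0893 km/s.
At r₂, v₂ = √(μ/r₂) = 1.35872 km/s.
Transfer-orbit speed at r₂: v_a = √[μ(2/r₂ − 1/a_t)] = 0.704253 km/s.
Second burn Δv₂ = |v₂ − v_a| = 0.65447 km/s.
Δv = Δv₁ + Δv₂ = 1.0893 + 0.65447 = 1.744 km/s.

Δv = 1740 m/s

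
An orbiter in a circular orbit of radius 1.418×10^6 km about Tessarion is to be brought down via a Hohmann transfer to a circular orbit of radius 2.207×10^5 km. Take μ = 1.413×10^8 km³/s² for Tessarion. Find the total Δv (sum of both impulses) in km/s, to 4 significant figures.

Semi-major axis of the transfer orbit: a_t = (1.418×10^6 + 2.207×10^5)/2 = 8.1935×10^5 km.
Circular speed at r₁: v₁ = √(μ/r₁) = √(1.413×10^8/1.418×10^6) = 9.9824 km/s.
Transfer-orbit speed at r₁ (vis-viva): v_a = √[μ(2/r₁ − 1/a_t)] = 5.1808 km/s.
First burn Δv₁ = |v_a − v₁| = 4.802 km/s.
Circular speed at r₂: v₂ = √(μ/r₂) = 25.303 km/s.
Transfer-orbit speed at r₂: v_p = √[μ(2/r₂ − 1/a_t)] = 33.287 km/s.
Second burn Δv₂ = |v₂ − v_p| = 7.984 km/s.
Total Δv = Δv₁ + Δv₂ = 12.79 km/s.

Δv = 12.79 km/s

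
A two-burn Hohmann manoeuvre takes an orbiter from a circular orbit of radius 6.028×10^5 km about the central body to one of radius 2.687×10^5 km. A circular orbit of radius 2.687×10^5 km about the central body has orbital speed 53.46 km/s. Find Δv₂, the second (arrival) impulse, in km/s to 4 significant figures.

Δv₂ = 9.418 km/s

From the circular-orbit relation v² = μ/r at r = 2.687×10^5 km: μ = v²r = (53.46)² × 2.687×10^5 = 7.67937×10^8 km³/s².
Transfer-ellipse semi-major axis a_t = (r₁ + r₂)/2 = (6.028×10^5 + 2.687×10^5)/2 = 4.3575×10^5 km.
Circular speed at r = 2.687×10^5 km: v_c = √(μ/r) = 53.460 km/s.
Vis-viva on the transfer ellipse at r = 2.687×10^5 km gives v_t = √[μ(2/r − 1/a_t)] = 62.878 km/s.
Δv₂ = |v_t − v_c| = |62.878 − 53.460| = 9.418 km/s.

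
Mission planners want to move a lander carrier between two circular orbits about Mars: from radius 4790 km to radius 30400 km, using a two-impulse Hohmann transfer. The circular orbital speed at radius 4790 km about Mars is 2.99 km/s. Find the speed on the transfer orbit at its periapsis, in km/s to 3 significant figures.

v = 3.93 km/s

From the circular-orbit relation v² = μ/r at r = 4790 km: μ = v²r = (2.99)² × 4790 = 42823.1 km³/s².
Transfer-ellipse semi-major axis a_t = (r₁ + r₂)/2 = (4790 + 30400)/2 = 17595 km.
The periapsis of the transfer ellipse is at r = 4790 km.
Applying v² = μ(2/r − 1/a_t): v = 3.930 km/s.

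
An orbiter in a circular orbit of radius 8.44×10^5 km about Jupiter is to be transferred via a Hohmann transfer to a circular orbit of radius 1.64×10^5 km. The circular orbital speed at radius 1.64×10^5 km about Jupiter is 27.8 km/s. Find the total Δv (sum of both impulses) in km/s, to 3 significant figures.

From the circular-orbit relation v² = μ/r at r = 1.64×10^5 km: μ = v²r = (27.8)² × 1.64×10^5 = 1.26746×10^8 km³/s².
Semi-major axis of the transfer orbit: a_t = (8.440×10^5 + 1.640×10^5)/2 = 5.040×10^5 km.
Circular speed at r₁: v₁ = √(μ/r₁) = √(1.26746×10^8/8.440×10^5) = 12.254 km/s.
On the transfer ellipse at r₁, v² = μ(2/r − 1/a) gives v_a = √[μ(2/r₁ − 1/a_t)] = 6.9904 km/s.
First burn Δv₁ = |v_a − v₁| = 5.264 km/s.
Circular speed at r₂: v₂ = √(μ/r₂) = 27.800 km/s.
Transfer-orbit speed at r₂: v_p = √[μ(2/r₂ − 1/a_t)] = 35.975 km/s.
Second burn Δv₂ = |v₂ − v_p| = 8.175 km/s.
Total Δv = Δv₁ + Δv₂ = 13.44 km/s.

Δv = 13.4 km/s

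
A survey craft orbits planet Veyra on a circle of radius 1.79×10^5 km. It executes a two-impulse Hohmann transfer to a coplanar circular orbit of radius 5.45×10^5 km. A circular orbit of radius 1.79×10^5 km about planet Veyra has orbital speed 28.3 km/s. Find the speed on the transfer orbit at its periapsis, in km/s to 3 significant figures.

v = 34.7 km/s

From the circular-orbit relation v² = μ/r at r = 1.79×10^5 km: μ = v²r = (28.3)² × 1.79×10^5 = 1.43359×10^8 km³/s².
Semi-major axis of the transfer orbit: a_t = (1.790×10^5 + 5.450×10^5)/2 = 3.620×10^5 km.
The periapsis of the transfer ellipse is at r = 1.790×10^5 km.
Applying v² = μ(2/r − 1/a_t): v = 34.72 km/s.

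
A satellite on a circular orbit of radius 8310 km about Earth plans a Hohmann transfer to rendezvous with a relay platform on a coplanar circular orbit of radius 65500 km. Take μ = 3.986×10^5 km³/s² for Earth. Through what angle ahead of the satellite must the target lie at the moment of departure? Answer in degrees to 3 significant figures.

φ = 104°

Transfer-ellipse semi-major axis a_t = (r₁ + r₂)/2 = (8310 + 65500)/2 = 36905 km.
The half-period of the transfer ellipse is t = π√(a_t³/μ) = 35278.4 s.
Target angular speed ω₂ = √(μ/r₂³) = 3.76623×10^-5 rad/s.
Angle swept by the target during transfer: ω₂·t = 1.3287 rad = 76.13°.
Arrival is 180° from departure on the ellipse, so φ = 180° − 76.13° = 104°.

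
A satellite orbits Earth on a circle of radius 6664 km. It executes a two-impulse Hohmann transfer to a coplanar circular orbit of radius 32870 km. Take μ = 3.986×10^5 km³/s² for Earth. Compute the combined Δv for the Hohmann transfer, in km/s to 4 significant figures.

Δv = 3.700 km/s

Semi-major axis of the transfer orbit: a_t = (6664 + 32870)/2 = 19767 km.
At r₁ the circular-orbit speed is v₁ = √(μ/r₁) = 7.7339 km/s.
Transfer-orbit speed at r₁ (v² = μ(2/r − 1/a)): v_p = √[μ(2/r₁ − 1/a_t)] = 9.9731 km/s.
First burn Δv₁ = |v_p − v₁| = 2.2392 km/s.
At r₂, v₂ = √(μ/r₂) = 3.4823 km/s.
Transfer-orbit speed at r₂: v_a = √[μ(2/r₂ − 1/a_t)] = 2.0219 km/s.
Second burn Δv₂ = |v₂ − v_a| = 1.4604 km/s.
Total Δv = Δv₁ + Δv₂ = 3.700 km/s.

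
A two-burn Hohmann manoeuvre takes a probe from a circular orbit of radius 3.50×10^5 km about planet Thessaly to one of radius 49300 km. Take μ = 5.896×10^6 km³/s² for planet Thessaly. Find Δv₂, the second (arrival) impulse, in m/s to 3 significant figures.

The Hohmann ellipse has a_t = (r₁ + r₂)/2 = 1.9965×10^5 km.
Circular speed at r = 49300 km: v_c = √(μ/r) = 10.936 km/s.
Vis-viva on the transfer ellipse at r = 49300 km gives v_t = √[μ(2/r − 1/a_t)] = 14.480 km/s.
Δv₂ = |v_t − v_c| = |14.480 − 10.936| = 3.544 km/s.

Δv₂ = 3540 m/s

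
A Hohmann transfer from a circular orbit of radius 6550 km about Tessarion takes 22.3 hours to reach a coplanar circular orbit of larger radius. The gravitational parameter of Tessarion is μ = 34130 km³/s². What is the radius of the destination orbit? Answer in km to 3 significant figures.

r₂ = 49700 km

Transfer time t = 22.3 hours = 80280 s, and t = π√(a_t³/μ).
So a_t = (μ t²/π²)^(1/3) = (34130 × (80280)² / π²)^(1/3) = 28142 km.
Since a_t = (r₁ + r₂)/2, r₂ = 2a_t − r₁ = 2×28142 − 6550 = 49734 km.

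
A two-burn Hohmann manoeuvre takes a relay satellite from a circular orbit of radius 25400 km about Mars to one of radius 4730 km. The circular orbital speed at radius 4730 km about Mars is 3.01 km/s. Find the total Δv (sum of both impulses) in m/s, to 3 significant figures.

Δv = 1470 m/s

From the circular-orbit relation v² = μ/r at r = 4730 km: μ = v²r = (3.01)² × 4730 = 42854.3 km³/s².
The Hohmann ellipse has a_t = (r₁ + r₂)/2 = 15065 km.
At r₁ the circular-orbit speed is v₁ = √(μ/r₁) = 1.29891 km/s.
Transfer-orbit speed at r₁ (vis-viva): v_a = √[μ(2/r₁ − 1/a_t)] = 0.727824 km/s.
First burn Δv₁ = |v_a − v₁| = 0.57109 km/s.
At r₂, v₂ = √(μ/r₂) = 3.0100 km/s.
Transfer-orbit speed at r₂: v_p = √[μ(2/r₂ − 1/a_t)] = 3.9084 km/s.
Second burn Δv₂ = |v₂ − v_p| = 0.89840 km/s.
Total Δv = Δv₁ + Δv₂ = 1.469 km/s.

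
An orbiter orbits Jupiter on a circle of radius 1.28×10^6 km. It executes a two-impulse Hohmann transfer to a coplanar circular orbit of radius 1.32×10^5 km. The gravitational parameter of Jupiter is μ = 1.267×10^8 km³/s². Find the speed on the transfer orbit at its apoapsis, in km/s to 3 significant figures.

v = 4.30 km/s

The Hohmann ellipse has a_t = (r₁ + r₂)/2 = 7.060×10^5 km.
At apoapsis, r = 1.280×10^6 km.
Applying v² = μ(2/r − 1/a_t): v = 4.302 km/s.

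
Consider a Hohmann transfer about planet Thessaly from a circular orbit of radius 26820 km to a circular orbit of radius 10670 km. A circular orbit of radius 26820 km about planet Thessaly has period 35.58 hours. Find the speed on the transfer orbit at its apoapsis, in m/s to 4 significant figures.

v = 992.6 m/s

From Kepler's third law T² = 4π²r³/μ at r = 26820 km, T = 35.58 hours = 35.58 × 3600 s = 1.28088×10^5 s: μ = 4π²r³/T² = 46421.5 km³/s².
The Hohmann ellipse has a_t = (r₁ + r₂)/2 = 18745 km.
At apoapsis, r = 26820 km.
Applying v² = μ(2/r − 1/a_t): v = 0.9926 km/s.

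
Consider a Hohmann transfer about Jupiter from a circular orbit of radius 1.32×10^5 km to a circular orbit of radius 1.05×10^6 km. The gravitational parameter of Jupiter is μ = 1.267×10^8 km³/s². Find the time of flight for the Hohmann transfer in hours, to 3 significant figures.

The Hohmann ellipse has a_t = (r₁ + r₂)/2 = 5.910×10^5 km.
By Kepler's third law the transfer-orbit period is T = 2π√(a_t³/μ), so t = T/2 = 1.268×10^5 s.
Converting: 1.268×10^5 s ÷ 3600 s/hour = 35.2 hours.

t = 35.2 hours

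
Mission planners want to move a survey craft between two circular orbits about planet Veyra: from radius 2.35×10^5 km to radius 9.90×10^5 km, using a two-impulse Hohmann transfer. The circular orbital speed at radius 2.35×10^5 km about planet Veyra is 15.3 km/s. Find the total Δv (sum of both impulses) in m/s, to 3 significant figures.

From the circular-orbit relation v² = μ/r at r = 2.35×10^5 km: μ = v²r = (15.3)² × 2.35×10^5 = 5.50112×10^7 km³/s².
The Hohmann ellipse has a_t = (r₁ + r₂)/2 = 6.125×10^5 km.
At r₁ the circular-orbit speed is v₁ = √(μ/r₁) = 15.300 km/s.
On the transfer ellipse at r₁, vis-viva equation gives v_p = √[μ(2/r₁ − 1/a_t)] = 19.452 km/s.
First burn Δv₁ = |v_p − v₁| = 4.152 km/s.
At r₂, v₂ = √(μ/r₂) = 7.454 km/s.
Transfer-orbit speed at r₂: v_a = √[μ(2/r₂ − 1/a_t)] = 4.617 km/s.
Second burn Δv₂ = |v₂ − v_a| = 2.837 km/s.
Δv = Δv₁ + Δv₂ = 4.152 + 2.837 = 6.989 km/s.

Δv = 6990 m/s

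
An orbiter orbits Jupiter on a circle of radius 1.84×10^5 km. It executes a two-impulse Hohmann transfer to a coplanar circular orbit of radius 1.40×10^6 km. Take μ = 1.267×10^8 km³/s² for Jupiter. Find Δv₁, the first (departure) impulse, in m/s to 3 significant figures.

Semi-major axis of the transfer orbit: a_t = (1.840×10^5 + 1.400×10^6)/2 = 7.920×10^5 km.
Circular speed at r = 1.840×10^5 km: v_c = √(μ/r) = 26.241 km/s.
Transfer-orbit speed at the same r (vis-viva, a = a_t): v_t = √[μ(2/r − 1/a_t)] = 34.888 km/s.
Δv₁ = |v_t − v_c| = |34.888 − 26.241| = 8.647 km/s.

Δv₁ = 8650 m/s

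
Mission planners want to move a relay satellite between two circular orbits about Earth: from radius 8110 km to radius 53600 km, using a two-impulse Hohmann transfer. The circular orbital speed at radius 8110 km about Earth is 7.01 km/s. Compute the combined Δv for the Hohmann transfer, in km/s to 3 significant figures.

From the circular-orbit relation v² = μ/r at r = 8110 km: μ = v²r = (7.01)² × 8110 = 3.98526×10^5 km³/s².
Transfer-ellipse semi-major axis a_t = (r₁ + r₂)/2 = (8110 + 53600)/2 = 30855 km.
Circular speed at r₁: v₁ = √(μ/r₁) = √(3.98526×10^5/8110) = 7.010 km/s.
On the transfer ellipse at r₁, vis-viva equation gives v_p = √[μ(2/r₁ − 1/a_t)] = 9.239 km/s.
First burn Δv₁ = |v_p − v₁| = 2.229 km/s.
Circular speed at r₂: v₂ = √(μ/r₂) = 2.727 km/s.
Transfer-orbit speed at r₂: v_a = √[μ(2/r₂ − 1/a_t)] = 1.398 km/s.
Second burn Δv₂ = |v₂ − v_a| = 1.329 km/s.
Total Δv = Δv₁ + Δv₂ = 3.558 km/s.

Δv = 3.56 km/s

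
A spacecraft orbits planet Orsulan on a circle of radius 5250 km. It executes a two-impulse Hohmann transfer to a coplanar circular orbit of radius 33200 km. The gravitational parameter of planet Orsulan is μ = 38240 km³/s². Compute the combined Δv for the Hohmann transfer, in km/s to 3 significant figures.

Δv = 1.36 km/s

Transfer-ellipse semi-major axis a_t = (r₁ + r₂)/2 = (5250 + 33200)/2 = 19225 km.
At r₁ the circular-orbit speed is v₁ = √(μ/r₁) = 2.69885 km/s.
Transfer-orbit speed at r₁ (vis-viva equation): v_p = √[μ(2/r₁ − 1/a_t)] = 3.54662 km/s.
First burn Δv₁ = |v_p − v₁| = 0.8478 km/s.
At r₂, v₂ = √(μ/r₂) = 1.0732 km/s.
Transfer-orbit speed at r₂: v_a = √[μ(2/r₂ − 1/a_t)] = 0.56084 km/s.
Second burn Δv₂ = |v₂ − v_a| = 0.5124 km/s.
Total Δv = Δv₁ + Δv₂ = 1.360 km/s.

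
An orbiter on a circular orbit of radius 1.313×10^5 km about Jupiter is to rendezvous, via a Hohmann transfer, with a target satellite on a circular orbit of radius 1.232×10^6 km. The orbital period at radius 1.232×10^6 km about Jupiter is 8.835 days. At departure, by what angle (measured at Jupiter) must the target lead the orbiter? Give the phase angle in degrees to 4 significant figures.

From Kepler's third law T² = 4π²r³/μ at r = 1.232×10^6 km, T = 8.835 days = 8.835 × 86400 s = 7.63344×10^5 s: μ = 4π²r³/T² = 1.26693×10^8 km³/s².
Semi-major axis of the transfer orbit: a_t = (1.313×10^5 + 1.232×10^6)/2 = 6.8165×10^5 km.
Transfer time t = π√(a_t³/μ) = 1.571×10^5 s.
The target's mean motion on its circular orbit is ω₂ = √(μ/r₂³) = 8.231×10^-6 rad/s.
Angle swept by the target during transfer: ω₂·t = 1.293 rad = 74.08°.
The orbiter traverses 180° on the transfer ellipse, so the target must lead by 180° − 74.08° = 105.9°.

φ = 105.9°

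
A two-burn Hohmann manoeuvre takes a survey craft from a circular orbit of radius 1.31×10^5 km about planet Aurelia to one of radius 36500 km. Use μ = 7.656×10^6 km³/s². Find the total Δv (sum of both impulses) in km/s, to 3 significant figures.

Δv = 6.23 km/s

Semi-major axis of the transfer orbit: a_t = (1.310×10^5 + 36500)/2 = 83750 km.
Circular speed at r₁: v₁ = √(μ/r₁) = √(7.656×10^6/1.310×10^5) = 7.645 km/s.
On the transfer ellipse at r₁, v² = μ(2/r − 1/a) gives v_a = √[μ(2/r₁ − 1/a_t)] = 5.047 km/s.
First burn Δv₁ = |v_a − v₁| = 2.598 km/s.
Circular speed at r₂: v₂ = √(μ/r₂) = 14.48 km/s.
Transfer-orbit speed at r₂: v_p = √[μ(2/r₂ − 1/a_t)] = 18.11 km/s.
Second burn Δv₂ = |v₂ − v_p| = 3.630 km/s.
Δv = Δv₁ + Δv₂ = 2.598 + 3.630 = 6.228 km/s.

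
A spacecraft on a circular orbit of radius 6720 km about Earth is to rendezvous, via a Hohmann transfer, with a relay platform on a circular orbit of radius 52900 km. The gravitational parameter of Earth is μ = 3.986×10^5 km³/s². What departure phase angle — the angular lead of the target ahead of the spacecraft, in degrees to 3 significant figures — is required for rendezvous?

The Hohmann ellipse has a_t = (r₁ + r₂)/2 = 29810 km.
The half-period of the transfer ellipse is t = π√(a_t³/μ) = 25611 s.
Target angular speed ω₂ = √(μ/r₂³) = 5.1890×10^-5 rad/s.
Angle swept by the target during transfer: ω₂·t = 1.32895 rad = 76.14°.
Arrival is 180° from departure on the ellipse, so φ = 180° − 76.14° = 104°.

φ = 104°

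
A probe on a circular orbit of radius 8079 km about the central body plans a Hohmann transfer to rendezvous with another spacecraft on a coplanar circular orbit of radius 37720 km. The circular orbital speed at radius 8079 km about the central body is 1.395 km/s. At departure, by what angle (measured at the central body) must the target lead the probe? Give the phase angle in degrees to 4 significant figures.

φ = 94.86°

From the circular-orbit relation v² = μ/r at r = 8079 km: μ = v²r = (1.395)² × 8079 = 15721.9 km³/s².
Transfer-ellipse semi-major axis a_t = (r₁ + r₂)/2 = (8079 + 37720)/2 = 22899.5 km.
Transfer time t = π√(a_t³/μ) = 86820 s.
Target angular speed ω₂ = √(μ/r₂³) = 1.712×10^-5 rad/s.
Angle swept by the target during transfer: ω₂·t = 1.486 rad = 85.14°.
The probe traverses 180° on the transfer ellipse, so the target must lead by 180° − 85.14° = 94.86°.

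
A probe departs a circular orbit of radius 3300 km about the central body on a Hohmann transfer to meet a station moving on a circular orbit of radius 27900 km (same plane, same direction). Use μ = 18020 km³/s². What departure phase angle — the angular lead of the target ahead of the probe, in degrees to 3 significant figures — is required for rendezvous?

φ = 105°

Transfer-ellipse semi-major axis a_t = (r₁ + r₂)/2 = (3300 + 27900)/2 = 15600 km.
Transfer time t = π√(a_t³/μ) = 45599 s.
The target's mean motion on its circular orbit is ω₂ = √(μ/r₂³) = 2.8805×10^-5 rad/s.
Angle swept by the target during transfer: ω₂·t = 1.3135 rad = 75.26°.
Arrival is 180° from departure on the ellipse, so φ = 180° − 75.26° = 105°.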